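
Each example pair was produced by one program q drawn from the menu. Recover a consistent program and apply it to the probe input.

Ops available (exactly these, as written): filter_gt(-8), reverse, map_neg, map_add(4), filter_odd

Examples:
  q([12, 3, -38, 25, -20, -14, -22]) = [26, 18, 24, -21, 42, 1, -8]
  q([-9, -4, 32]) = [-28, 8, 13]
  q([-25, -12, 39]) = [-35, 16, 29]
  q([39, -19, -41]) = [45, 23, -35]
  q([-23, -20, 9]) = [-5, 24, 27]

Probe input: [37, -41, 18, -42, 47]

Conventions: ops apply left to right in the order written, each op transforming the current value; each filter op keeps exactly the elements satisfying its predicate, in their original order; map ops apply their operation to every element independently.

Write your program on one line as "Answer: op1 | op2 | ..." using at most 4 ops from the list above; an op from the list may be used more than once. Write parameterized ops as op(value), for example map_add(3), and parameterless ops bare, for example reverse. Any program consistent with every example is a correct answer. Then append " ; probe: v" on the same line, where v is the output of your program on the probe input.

map_neg | map_add(4) | reverse ; probe: [-43, 46, -14, 45, -33]

Check, running the answer program on each example:
  [12, 3, -38, 25, -20, -14, -22] -> [-12, -3, 38, -25, 20, 14, 22] -> [-8, 1, 42, -21, 24, 18, 26] -> [26, 18, 24, -21, 42, 1, -8]
  [-9, -4, 32] -> [9, 4, -32] -> [13, 8, -28] -> [-28, 8, 13]
  [-25, -12, 39] -> [25, 12, -39] -> [29, 16, -35] -> [-35, 16, 29]
  [39, -19, -41] -> [-39, 19, 41] -> [-35, 23, 45] -> [45, 23, -35]
  [-23, -20, 9] -> [23, 20, -9] -> [27, 24, -5] -> [-5, 24, 27]
  probe: [37, -41, 18, -42, 47] -> [-37, 41, -18, 42, -47] -> [-33, 45, -14, 46, -43] -> [-43, 46, -14, 45, -33]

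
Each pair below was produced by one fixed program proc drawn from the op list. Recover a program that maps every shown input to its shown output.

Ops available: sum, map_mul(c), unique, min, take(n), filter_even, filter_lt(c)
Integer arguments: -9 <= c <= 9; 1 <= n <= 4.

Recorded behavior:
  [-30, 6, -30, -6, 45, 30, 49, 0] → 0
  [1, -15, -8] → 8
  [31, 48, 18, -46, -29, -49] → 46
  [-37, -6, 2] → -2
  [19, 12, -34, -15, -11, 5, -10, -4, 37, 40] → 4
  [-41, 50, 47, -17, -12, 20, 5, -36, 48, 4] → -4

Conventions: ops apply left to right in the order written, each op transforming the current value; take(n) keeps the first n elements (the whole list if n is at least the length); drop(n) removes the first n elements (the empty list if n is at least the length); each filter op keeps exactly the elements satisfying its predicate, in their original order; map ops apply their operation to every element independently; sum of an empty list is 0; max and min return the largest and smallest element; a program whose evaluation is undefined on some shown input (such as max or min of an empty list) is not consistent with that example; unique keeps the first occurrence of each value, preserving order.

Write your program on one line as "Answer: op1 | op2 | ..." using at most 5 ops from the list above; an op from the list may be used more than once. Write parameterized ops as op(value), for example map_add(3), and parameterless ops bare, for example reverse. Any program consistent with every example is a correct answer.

filter_lt(5) | filter_even | map_mul(-1) | min

Check, running the answer program on each example:
  [-30, 6, -30, -6, 45, 30, 49, 0] -> [-30, -30, -6, 0] -> [-30, -30, -6, 0] -> [30, 30, 6, 0] -> 0
  [1, -15, -8] -> [1, -15, -8] -> [-8] -> [8] -> 8
  [31, 48, 18, -46, -29, -49] -> [-46, -29, -49] -> [-46] -> [46] -> 46
  [-37, -6, 2] -> [-37, -6, 2] -> [-6, 2] -> [6, -2] -> -2
  [19, 12, -34, -15, -11, 5, -10, -4, 37, 40] -> [-34, -15, -11, -10, -4] -> [-34, -10, -4] -> [34, 10, 4] -> 4
  [-41, 50, 47, -17, -12, 20, 5, -36, 48, 4] -> [-41, -17, -12, -36, 4] -> [-12, -36, 4] -> [12, 36, -4] -> -4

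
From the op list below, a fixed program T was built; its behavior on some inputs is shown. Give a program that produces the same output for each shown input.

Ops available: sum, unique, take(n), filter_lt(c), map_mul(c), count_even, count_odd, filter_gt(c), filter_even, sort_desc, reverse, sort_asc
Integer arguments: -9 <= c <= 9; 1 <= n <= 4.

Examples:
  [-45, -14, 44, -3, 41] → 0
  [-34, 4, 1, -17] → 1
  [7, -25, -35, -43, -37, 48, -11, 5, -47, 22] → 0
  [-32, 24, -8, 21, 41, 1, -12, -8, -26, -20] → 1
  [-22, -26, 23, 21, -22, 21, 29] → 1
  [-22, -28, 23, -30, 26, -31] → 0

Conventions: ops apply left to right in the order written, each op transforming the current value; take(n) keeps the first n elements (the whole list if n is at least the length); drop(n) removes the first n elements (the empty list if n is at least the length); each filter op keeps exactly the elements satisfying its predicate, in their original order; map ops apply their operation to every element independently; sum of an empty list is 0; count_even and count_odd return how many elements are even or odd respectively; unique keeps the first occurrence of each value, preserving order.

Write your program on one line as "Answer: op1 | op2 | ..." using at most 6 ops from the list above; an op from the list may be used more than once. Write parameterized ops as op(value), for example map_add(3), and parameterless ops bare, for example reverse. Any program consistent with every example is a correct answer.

sort_desc | filter_lt(7) | sort_asc | take(1) | count_even

Check, running the answer program on each example:
  [-45, -14, 44, -3, 41] -> [44, 41, -3, -14, -45] -> [-3, -14, -45] -> [-45, -14, -3] -> [-45] -> 0
  [-34, 4, 1, -17] -> [4, 1, -17, -34] -> [4, 1, -17, -34] -> [-34, -17, 1, 4] -> [-34] -> 1
  [7, -25, -35, -43, -37, 48, -11, 5, -47, 22] -> [48, 22, 7, 5, -11, -25, -35, -37, -43, -47] -> [5, -11, -25, -35, -37, -43, -47] -> [-47, -43, -37, -35, -25, -11, 5] -> [-47] -> 0
  [-32, 24, -8, 21, 41, 1, -12, -8, -26, -20] -> [41, 24, 21, 1, -8, -8, -12, -20, -26, -32] -> [1, -8, -8, -12, -20, -26, -32] -> [-32, -26, -20, -12, -8, -8, 1] -> [-32] -> 1
  [-22, -26, 23, 21, -22, 21, 29] -> [29, 23, 21, 21, -22, -22, -26] -> [-22, -22, -26] -> [-26, -22, -22] -> [-26] -> 1
  [-22, -28, 23, -30, 26, -31] -> [26, 23, -22, -28, -30, -31] -> [-22, -28, -30, -31] -> [-31, -30, -28, -22] -> [-31] -> 0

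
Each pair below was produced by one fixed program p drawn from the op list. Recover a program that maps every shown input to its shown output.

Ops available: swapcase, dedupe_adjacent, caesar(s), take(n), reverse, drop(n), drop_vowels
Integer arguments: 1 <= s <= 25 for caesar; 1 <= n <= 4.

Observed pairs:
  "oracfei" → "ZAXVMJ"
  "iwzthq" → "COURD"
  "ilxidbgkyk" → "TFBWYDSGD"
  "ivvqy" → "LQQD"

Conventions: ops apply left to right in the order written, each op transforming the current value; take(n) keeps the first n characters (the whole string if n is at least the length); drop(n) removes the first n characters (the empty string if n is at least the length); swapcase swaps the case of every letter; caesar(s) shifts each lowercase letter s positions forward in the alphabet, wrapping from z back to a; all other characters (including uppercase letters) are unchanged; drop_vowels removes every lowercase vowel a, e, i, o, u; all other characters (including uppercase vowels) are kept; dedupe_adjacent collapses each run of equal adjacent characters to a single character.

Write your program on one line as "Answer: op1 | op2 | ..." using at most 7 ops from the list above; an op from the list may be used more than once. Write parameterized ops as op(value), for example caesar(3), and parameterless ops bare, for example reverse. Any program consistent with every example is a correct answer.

caesar(18) | caesar(10) | caesar(19) | reverse | swapcase | drop(1)

Check, running the answer program on each example:
  "oracfei" -> "gjsuxwa" -> "qtcehgk" -> "jmvxazd" -> "dzaxvmj" -> "DZAXVMJ" -> "ZAXVMJ"
  "iwzthq" -> "aorlzi" -> "kybvjs" -> "druocl" -> "lcourd" -> "LCOURD" -> "COURD"
  "ilxidbgkyk" -> "adpavtycqc" -> "knzkfdimam" -> "dgsdywbftf" -> "ftfbwydsgd" -> "FTFBWYDSGD" -> "TFBWYDSGD"
  "ivvqy" -> "anniq" -> "kxxsa" -> "dqqlt" -> "tlqqd" -> "TLQQD" -> "LQQD"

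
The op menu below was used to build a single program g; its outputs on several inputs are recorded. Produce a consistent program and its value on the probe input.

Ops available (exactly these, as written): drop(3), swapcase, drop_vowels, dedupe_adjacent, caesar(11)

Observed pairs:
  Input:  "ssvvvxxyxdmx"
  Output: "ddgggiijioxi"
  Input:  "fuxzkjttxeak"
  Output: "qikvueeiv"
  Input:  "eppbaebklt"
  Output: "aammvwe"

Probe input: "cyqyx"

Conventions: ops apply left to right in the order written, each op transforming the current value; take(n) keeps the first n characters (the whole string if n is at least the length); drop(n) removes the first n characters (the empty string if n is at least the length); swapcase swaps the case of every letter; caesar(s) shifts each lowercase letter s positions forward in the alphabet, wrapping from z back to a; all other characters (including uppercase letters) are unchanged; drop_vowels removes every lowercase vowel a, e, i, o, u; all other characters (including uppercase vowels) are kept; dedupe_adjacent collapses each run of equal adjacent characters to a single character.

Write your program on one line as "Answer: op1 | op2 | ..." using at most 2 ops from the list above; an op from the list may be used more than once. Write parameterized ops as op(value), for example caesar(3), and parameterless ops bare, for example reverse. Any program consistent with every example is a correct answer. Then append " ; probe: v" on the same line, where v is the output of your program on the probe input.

drop_vowels | caesar(11) ; probe: "njbji"

Check, running the answer program on each example:
  "ssvvvxxyxdmx" -> "ssvvvxxyxdmx" -> "ddgggiijioxi"
  "fuxzkjttxeak" -> "fxzkjttxk" -> "qikvueeiv"
  "eppbaebklt" -> "ppbbklt" -> "aammvwe"
  probe: "cyqyx" -> "cyqyx" -> "njbji"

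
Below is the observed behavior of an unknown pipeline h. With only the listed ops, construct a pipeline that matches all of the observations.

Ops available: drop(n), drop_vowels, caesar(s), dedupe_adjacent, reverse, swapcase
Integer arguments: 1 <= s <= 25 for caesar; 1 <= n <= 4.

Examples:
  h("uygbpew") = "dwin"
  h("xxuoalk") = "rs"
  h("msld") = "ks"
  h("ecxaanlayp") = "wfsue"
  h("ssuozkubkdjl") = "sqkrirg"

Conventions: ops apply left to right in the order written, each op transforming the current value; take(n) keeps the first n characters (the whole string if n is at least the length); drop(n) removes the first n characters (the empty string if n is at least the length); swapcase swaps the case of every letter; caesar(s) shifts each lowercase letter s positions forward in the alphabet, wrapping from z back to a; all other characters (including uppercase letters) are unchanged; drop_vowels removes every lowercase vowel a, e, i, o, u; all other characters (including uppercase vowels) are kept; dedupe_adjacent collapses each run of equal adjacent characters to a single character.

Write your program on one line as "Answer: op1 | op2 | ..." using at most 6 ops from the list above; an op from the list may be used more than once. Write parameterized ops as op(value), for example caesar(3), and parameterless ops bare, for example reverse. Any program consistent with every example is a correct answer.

drop(2) | reverse | drop_vowels | caesar(1) | caesar(6)

Check, running the answer program on each example:
  "uygbpew" -> "gbpew" -> "wepbg" -> "wpbg" -> "xqch" -> "dwin"
  "xxuoalk" -> "uoalk" -> "klaou" -> "kl" -> "lm" -> "rs"
  "msld" -> "ld" -> "dl" -> "dl" -> "em" -> "ks"
  "ecxaanlayp" -> "xaanlayp" -> "pyalnaax" -> "pylnx" -> "qzmoy" -> "wfsue"
  "ssuozkubkdjl" -> "uozkubkdjl" -> "ljdkbukzou" -> "ljdkbkz" -> "mkelcla" -> "sqkrirg"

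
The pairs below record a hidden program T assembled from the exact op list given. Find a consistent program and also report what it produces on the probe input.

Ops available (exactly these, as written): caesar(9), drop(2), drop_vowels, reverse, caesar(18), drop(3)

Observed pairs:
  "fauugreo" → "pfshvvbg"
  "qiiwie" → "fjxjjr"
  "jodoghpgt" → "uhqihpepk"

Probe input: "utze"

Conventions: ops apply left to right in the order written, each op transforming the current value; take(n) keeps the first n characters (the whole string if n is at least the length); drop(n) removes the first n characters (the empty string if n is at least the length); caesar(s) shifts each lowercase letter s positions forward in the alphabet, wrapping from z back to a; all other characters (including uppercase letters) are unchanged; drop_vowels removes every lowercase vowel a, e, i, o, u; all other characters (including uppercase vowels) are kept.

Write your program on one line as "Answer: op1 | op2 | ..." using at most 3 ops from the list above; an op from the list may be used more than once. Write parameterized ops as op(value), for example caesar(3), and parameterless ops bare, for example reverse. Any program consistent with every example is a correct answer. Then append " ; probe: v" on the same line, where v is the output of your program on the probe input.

reverse | caesar(9) | caesar(18) ; probe: "fauv"

Check, running the answer program on each example:
  "fauugreo" -> "oerguuaf" -> "xnapddjo" -> "pfshvvbg"
  "qiiwie" -> "eiwiiq" -> "nrfrrz" -> "fjxjjr"
  "jodoghpgt" -> "tgphgodoj" -> "cpyqpxmxs" -> "uhqihpepk"
  probe: "utze" -> "eztu" -> "nicd" -> "fauv"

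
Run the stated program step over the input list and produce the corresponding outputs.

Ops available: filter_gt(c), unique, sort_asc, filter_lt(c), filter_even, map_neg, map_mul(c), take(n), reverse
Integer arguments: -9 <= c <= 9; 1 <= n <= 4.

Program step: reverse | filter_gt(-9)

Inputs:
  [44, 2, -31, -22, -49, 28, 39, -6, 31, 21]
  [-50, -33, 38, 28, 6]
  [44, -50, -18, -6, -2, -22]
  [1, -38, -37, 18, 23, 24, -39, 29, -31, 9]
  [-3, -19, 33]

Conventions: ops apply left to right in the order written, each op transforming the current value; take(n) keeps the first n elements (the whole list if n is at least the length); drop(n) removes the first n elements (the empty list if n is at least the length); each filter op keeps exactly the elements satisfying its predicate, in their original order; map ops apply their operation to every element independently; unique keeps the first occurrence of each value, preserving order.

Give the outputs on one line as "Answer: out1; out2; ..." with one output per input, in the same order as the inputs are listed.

[21, 31, -6, 39, 28, 2, 44]; [6, 28, 38]; [-2, -6, 44]; [9, 29, 24, 23, 18, 1]; [33, -3]

Execution, op by op:
  [44, 2, -31, -22, -49, 28, 39, -6, 31, 21] -> [21, 31, -6, 39, 28, -49, -22, -31, 2, 44] -> [21, 31, -6, 39, 28, 2, 44]
  [-50, -33, 38, 28, 6] -> [6, 28, 38, -33, -50] -> [6, 28, 38]
  [44, -50, -18, -6, -2, -22] -> [-22, -2, -6, -18, -50, 44] -> [-2, -6, 44]
  [1, -38, -37, 18, 23, 24, -39, 29, -31, 9] -> [9, -31, 29, -39, 24, 23, 18, -37, -38, 1] -> [9, 29, 24, 23, 18, 1]
  [-3, -19, 33] -> [33, -19, -3] -> [33, -3]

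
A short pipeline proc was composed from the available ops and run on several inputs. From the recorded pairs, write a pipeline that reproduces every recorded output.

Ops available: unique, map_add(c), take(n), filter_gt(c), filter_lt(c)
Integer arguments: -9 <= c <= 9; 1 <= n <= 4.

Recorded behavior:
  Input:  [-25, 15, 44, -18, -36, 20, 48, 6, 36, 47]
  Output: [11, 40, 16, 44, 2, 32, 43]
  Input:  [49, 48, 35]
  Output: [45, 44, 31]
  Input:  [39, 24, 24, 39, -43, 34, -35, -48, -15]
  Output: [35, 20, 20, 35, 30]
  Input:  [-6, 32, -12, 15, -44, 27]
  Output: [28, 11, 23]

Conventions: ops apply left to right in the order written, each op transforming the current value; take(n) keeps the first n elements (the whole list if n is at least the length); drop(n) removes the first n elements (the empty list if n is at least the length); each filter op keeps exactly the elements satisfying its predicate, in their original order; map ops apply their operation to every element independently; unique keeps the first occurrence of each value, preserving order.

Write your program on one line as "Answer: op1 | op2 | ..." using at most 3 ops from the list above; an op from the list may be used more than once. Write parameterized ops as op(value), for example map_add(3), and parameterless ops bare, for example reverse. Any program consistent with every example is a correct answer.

filter_gt(4) | map_add(-4)

Check, running the answer program on each example:
  [-25, 15, 44, -18, -36, 20, 48, 6, 36, 47] -> [15, 44, 20, 48, 6, 36, 47] -> [11, 40, 16, 44, 2, 32, 43]
  [49, 48, 35] -> [49, 48, 35] -> [45, 44, 31]
  [39, 24, 24, 39, -43, 34, -35, -48, -15] -> [39, 24, 24, 39, 34] -> [35, 20, 20, 35, 30]
  [-6, 32, -12, 15, -44, 27] -> [32, 15, 27] -> [28, 11, 23]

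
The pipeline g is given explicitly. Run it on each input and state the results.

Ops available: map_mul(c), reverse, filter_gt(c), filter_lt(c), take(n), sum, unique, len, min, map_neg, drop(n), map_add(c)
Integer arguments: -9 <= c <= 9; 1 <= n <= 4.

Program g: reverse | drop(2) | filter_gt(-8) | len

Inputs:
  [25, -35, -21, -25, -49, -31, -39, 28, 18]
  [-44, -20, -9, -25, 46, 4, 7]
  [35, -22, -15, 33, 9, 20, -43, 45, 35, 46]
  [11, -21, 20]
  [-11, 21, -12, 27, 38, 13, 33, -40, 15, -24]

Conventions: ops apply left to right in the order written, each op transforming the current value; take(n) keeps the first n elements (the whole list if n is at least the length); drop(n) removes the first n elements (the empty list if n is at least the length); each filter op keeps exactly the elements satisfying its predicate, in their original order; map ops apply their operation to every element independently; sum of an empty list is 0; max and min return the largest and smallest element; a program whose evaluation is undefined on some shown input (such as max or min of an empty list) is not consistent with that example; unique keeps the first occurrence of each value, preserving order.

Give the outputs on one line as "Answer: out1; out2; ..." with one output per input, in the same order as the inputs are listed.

Execution, op by op:
  [25, -35, -21, -25, -49, -31, -39, 28, 18] -> [18, 28, -39, -31, -49, -25, -21, -35, 25] -> [-39, -31, -49, -25, -21, -35, 25] -> [25] -> 1
  [-44, -20, -9, -25, 46, 4, 7] -> [7, 4, 46, -25, -9, -20, -44] -> [46, -25, -9, -20, -44] -> [46] -> 1
  [35, -22, -15, 33, 9, 20, -43, 45, 35, 46] -> [46, 35, 45, -43, 20, 9, 33, -15, -22, 35] -> [45, -43, 20, 9, 33, -15, -22, 35] -> [45, 20, 9, 33, 35] -> 5
  [11, -21, 20] -> [20, -21, 11] -> [11] -> [11] -> 1
  [-11, 21, -12, 27, 38, 13, 33, -40, 15, -24] -> [-24, 15, -40, 33, 13, 38, 27, -12, 21, -11] -> [-40, 33, 13, 38, 27, -12, 21, -11] -> [33, 13, 38, 27, 21] -> 5

1; 1; 5; 1; 5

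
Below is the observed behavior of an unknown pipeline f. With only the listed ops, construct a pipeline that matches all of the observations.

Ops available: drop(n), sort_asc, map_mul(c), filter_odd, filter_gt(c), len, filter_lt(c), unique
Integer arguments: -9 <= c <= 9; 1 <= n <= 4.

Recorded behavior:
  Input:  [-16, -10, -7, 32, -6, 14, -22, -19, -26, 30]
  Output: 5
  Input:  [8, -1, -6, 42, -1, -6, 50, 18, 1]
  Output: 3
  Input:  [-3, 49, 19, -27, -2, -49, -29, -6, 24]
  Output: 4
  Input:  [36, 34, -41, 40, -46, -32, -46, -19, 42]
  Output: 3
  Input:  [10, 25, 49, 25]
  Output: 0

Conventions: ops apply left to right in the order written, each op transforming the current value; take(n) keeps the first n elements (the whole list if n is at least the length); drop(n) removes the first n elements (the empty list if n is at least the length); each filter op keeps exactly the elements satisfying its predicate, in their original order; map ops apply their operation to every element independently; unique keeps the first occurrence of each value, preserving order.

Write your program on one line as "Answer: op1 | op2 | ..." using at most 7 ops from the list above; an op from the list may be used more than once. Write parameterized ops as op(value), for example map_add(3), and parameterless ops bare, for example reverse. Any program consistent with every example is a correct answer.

filter_lt(9) | map_mul(-9) | drop(2) | map_mul(7) | unique | len

Check, running the answer program on each example:
  [-16, -10, -7, 32, -6, 14, -22, -19, -26, 30] -> [-16, -10, -7, -6, -22, -19, -26] -> [144, 90, 63, 54, 198, 171, 234] -> [63, 54, 198, 171, 234] -> [441, 378, 1386, 1197, 1638] -> [441, 378, 1386, 1197, 1638] -> 5
  [8, -1, -6, 42, -1, -6, 50, 18, 1] -> [8, -1, -6, -1, -6, 1] -> [-72, 9, 54, 9, 54, -9] -> [54, 9, 54, -9] -> [378, 63, 378, -63] -> [378, 63, -63] -> 3
  [-3, 49, 19, -27, -2, -49, -29, -6, 24] -> [-3, -27, -2, -49, -29, -6] -> [27, 243, 18, 441, 261, 54] -> [18, 441, 261, 54] -> [126, 3087, 1827, 378] -> [126, 3087, 1827, 378] -> 4
  [36, 34, -41, 40, -46, -32, -46, -19, 42] -> [-41, -46, -32, -46, -19] -> [369, 414, 288, 414, 171] -> [288, 414, 171] -> [2016, 2898, 1197] -> [2016, 2898, 1197] -> 3
  [10, 25, 49, 25] -> [] -> [] -> [] -> [] -> [] -> 0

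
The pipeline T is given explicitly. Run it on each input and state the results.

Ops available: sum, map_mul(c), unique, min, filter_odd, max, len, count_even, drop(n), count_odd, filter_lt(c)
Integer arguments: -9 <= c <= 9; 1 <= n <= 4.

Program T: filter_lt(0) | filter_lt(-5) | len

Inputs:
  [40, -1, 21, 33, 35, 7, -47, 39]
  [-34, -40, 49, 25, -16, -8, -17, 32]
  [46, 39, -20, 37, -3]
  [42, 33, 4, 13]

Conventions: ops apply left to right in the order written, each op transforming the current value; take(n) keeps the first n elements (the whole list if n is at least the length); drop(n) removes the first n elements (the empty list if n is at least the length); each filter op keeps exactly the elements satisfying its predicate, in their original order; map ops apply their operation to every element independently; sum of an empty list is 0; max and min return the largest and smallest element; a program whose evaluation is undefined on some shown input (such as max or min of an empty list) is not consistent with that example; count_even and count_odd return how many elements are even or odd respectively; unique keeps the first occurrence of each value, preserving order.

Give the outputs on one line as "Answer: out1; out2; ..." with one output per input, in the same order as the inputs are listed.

1; 5; 1; 0

Execution, op by op:
  [40, -1, 21, 33, 35, 7, -47, 39] -> [-1, -47] -> [-47] -> 1
  [-34, -40, 49, 25, -16, -8, -17, 32] -> [-34, -40, -16, -8, -17] -> [-34, -40, -16, -8, -17] -> 5
  [46, 39, -20, 37, -3] -> [-20, -3] -> [-20] -> 1
  [42, 33, 4, 13] -> [] -> [] -> 0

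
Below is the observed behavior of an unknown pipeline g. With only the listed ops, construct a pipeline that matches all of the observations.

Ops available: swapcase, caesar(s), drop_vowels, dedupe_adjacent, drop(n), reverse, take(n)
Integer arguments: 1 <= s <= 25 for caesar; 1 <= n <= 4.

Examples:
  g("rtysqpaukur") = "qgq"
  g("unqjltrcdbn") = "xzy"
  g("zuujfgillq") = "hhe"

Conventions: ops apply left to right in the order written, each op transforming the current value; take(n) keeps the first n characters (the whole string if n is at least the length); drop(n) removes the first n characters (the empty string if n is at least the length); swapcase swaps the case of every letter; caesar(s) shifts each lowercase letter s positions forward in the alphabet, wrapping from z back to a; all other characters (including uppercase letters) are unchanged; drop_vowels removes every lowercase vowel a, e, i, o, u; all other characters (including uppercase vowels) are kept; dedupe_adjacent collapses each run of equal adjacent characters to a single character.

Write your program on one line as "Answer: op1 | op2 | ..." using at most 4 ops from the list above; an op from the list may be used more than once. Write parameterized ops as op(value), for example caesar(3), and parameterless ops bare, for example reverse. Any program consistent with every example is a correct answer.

caesar(22) | reverse | take(4) | drop(1)

Check, running the answer program on each example:
  "rtysqpaukur" -> "npuomlwqgqn" -> "nqgqwlmoupn" -> "nqgq" -> "qgq"
  "unqjltrcdbn" -> "qjmfhpnyzxj" -> "jxzynphfmjq" -> "jxzy" -> "xzy"
  "zuujfgillq" -> "vqqfbcehhm" -> "mhhecbfqqv" -> "mhhe" -> "hhe"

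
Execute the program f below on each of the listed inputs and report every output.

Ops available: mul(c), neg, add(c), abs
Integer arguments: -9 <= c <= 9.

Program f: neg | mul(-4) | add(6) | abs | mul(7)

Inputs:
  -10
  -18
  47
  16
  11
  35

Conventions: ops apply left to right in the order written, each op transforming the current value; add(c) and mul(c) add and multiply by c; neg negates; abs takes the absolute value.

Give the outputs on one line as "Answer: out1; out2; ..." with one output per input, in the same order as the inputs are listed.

238; 462; 1358; 490; 350; 1022

Execution, op by op:
  -10 -> 10 -> -40 -> -34 -> 34 -> 238
  -18 -> 18 -> -72 -> -66 -> 66 -> 462
  47 -> -47 -> 188 -> 194 -> 194 -> 1358
  16 -> -16 -> 64 -> 70 -> 70 -> 490
  11 -> -11 -> 44 -> 50 -> 50 -> 350
  35 -> -35 -> 140 -> 146 -> 146 -> 1022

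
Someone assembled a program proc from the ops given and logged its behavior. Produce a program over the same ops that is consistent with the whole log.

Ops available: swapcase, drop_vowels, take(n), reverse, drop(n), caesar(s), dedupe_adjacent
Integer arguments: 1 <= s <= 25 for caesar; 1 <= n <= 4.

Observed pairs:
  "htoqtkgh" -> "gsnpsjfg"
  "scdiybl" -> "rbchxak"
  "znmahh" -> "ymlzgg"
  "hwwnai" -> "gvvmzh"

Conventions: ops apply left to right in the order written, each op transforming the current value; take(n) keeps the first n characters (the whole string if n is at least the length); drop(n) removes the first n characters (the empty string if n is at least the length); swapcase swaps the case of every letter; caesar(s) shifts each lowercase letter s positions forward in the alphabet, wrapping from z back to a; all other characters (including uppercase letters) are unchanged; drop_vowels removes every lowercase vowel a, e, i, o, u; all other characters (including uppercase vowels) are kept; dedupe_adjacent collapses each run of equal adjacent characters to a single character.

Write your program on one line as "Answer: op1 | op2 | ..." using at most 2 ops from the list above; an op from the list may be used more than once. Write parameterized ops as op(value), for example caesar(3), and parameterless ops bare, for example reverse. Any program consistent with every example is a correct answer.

caesar(12) | caesar(13)

Check, running the answer program on each example:
  "htoqtkgh" -> "tfacfwst" -> "gsnpsjfg"
  "scdiybl" -> "eopuknx" -> "rbchxak"
  "znmahh" -> "lzymtt" -> "ymlzgg"
  "hwwnai" -> "tiizmu" -> "gvvmzh"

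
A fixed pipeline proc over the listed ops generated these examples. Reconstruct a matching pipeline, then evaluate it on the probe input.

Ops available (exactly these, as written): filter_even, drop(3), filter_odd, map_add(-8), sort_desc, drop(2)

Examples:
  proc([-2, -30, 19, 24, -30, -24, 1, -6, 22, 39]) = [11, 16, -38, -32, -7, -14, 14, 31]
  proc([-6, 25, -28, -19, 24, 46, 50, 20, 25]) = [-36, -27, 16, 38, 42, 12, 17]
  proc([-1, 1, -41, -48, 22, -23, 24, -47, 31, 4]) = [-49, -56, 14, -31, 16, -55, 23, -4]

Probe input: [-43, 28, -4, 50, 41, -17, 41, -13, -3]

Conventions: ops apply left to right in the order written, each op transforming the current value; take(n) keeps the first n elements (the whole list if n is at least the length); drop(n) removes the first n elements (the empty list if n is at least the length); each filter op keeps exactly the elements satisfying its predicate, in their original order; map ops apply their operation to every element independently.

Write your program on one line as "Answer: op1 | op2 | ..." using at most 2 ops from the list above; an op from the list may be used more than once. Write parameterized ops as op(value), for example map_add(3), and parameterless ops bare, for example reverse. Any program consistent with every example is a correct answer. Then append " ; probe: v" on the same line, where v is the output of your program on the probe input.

drop(2) | map_add(-8) ; probe: [-12, 42, 33, -25, 33, -21, -11]

Check, running the answer program on each example:
  [-2, -30, 19, 24, -30, -24, 1, -6, 22, 39] -> [19, 24, -30, -24, 1, -6, 22, 39] -> [11, 16, -38, -32, -7, -14, 14, 31]
  [-6, 25, -28, -19, 24, 46, 50, 20, 25] -> [-28, -19, 24, 46, 50, 20, 25] -> [-36, -27, 16, 38, 42, 12, 17]
  [-1, 1, -41, -48, 22, -23, 24, -47, 31, 4] -> [-41, -48, 22, -23, 24, -47, 31, 4] -> [-49, -56, 14, -31, 16, -55, 23, -4]
  probe: [-43, 28, -4, 50, 41, -17, 41, -13, -3] -> [-4, 50, 41, -17, 41, -13, -3] -> [-12, 42, 33, -25, 33, -21, -11]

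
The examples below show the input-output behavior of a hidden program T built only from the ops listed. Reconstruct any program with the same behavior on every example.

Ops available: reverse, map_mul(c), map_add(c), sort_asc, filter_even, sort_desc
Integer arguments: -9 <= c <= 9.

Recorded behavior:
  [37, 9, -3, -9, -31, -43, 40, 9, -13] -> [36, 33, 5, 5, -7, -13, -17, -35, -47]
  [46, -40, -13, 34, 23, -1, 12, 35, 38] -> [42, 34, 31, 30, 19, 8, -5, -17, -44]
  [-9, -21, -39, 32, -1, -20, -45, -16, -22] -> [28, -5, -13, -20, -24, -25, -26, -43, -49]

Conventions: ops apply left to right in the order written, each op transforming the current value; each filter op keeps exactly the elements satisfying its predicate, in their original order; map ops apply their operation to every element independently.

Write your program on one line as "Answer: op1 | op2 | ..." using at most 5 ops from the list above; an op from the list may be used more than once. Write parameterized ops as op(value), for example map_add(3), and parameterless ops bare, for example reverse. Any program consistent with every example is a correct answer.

reverse | sort_asc | sort_desc | map_add(-4)

Check, running the answer program on each example:
  [37, 9, -3, -9, -31, -43, 40, 9, -13] -> [-13, 9, 40, -43, -31, -9, -3, 9, 37] -> [-43, -31, -13, -9, -3, 9, 9, 37, 40] -> [40, 37, 9, 9, -3, -9, -13, -31, -43] -> [36, 33, 5, 5, -7, -13, -17, -35, -47]
  [46, -40, -13, 34, 23, -1, 12, 35, 38] -> [38, 35, 12, -1, 23, 34, -13, -40, 46] -> [-40, -13, -1, 12, 23, 34, 35, 38, 46] -> [46, 38, 35, 34, 23, 12, -1, -13, -40] -> [42, 34, 31, 30, 19, 8, -5, -17, -44]
  [-9, -21, -39, 32, -1, -20, -45, -16, -22] -> [-22, -16, -45, -20, -1, 32, -39, -21, -9] -> [-45, -39, -22, -21, -20, -16, -9, -1, 32] -> [32, -1, -9, -16, -20, -21, -22, -39, -45] -> [28, -5, -13, -20, -24, -25, -26, -43, -49]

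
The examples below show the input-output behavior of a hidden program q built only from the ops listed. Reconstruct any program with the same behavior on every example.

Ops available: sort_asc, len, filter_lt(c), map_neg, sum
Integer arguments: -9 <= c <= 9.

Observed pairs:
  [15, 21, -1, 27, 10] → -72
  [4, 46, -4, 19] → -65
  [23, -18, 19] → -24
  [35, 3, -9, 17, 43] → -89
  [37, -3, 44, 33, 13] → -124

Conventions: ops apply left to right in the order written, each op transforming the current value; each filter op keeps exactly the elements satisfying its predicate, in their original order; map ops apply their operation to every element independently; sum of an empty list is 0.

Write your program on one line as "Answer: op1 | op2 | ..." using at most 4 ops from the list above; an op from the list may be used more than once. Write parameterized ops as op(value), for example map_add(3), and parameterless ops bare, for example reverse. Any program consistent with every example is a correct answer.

map_neg | sort_asc | sum

Check, running the answer program on each example:
  [15, 21, -1, 27, 10] -> [-15, -21, 1, -27, -10] -> [-27, -21, -15, -10, 1] -> -72
  [4, 46, -4, 19] -> [-4, -46, 4, -19] -> [-46, -19, -4, 4] -> -65
  [23, -18, 19] -> [-23, 18, -19] -> [-23, -19, 18] -> -24
  [35, 3, -9, 17, 43] -> [-35, -3, 9, -17, -43] -> [-43, -35, -17, -3, 9] -> -89
  [37, -3, 44, 33, 13] -> [-37, 3, -44, -33, -13] -> [-44, -37, -33, -13, 3] -> -124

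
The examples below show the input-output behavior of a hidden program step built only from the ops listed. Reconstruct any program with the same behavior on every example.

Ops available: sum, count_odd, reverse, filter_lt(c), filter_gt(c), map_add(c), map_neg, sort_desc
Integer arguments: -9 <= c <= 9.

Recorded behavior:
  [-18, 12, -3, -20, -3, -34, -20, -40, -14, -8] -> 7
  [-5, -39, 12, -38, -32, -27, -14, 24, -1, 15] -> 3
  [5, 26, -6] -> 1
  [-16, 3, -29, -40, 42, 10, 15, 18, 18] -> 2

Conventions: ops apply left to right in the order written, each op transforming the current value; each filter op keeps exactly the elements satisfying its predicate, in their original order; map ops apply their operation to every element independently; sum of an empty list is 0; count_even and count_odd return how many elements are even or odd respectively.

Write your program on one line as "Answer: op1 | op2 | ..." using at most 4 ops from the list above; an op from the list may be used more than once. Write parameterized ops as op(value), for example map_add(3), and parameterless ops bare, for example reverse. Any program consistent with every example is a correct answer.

map_add(-1) | filter_lt(-6) | count_odd

Check, running the answer program on each example:
  [-18, 12, -3, -20, -3, -34, -20, -40, -14, -8] -> [-19, 11, -4, -21, -4, -35, -21, -41, -15, -9] -> [-19, -21, -35, -21, -41, -15, -9] -> 7
  [-5, -39, 12, -38, -32, -27, -14, 24, -1, 15] -> [-6, -40, 11, -39, -33, -28, -15, 23, -2, 14] -> [-40, -39, -33, -28, -15] -> 3
  [5, 26, -6] -> [4, 25, -7] -> [-7] -> 1
  [-16, 3, -29, -40, 42, 10, 15, 18, 18] -> [-17, 2, -30, -41, 41, 9, 14, 17, 17] -> [-17, -30, -41] -> 2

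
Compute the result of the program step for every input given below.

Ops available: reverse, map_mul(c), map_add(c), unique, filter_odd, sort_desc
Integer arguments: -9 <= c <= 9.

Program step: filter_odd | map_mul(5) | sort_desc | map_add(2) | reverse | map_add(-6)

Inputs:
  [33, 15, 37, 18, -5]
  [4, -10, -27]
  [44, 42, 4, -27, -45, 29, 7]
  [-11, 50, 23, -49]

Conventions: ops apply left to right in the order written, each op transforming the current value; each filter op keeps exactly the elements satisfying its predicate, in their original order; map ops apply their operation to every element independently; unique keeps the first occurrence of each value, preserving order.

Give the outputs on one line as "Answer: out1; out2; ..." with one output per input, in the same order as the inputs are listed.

Execution, op by op:
  [33, 15, 37, 18, -5] -> [33, 15, 37, -5] -> [165, 75, 185, -25] -> [185, 165, 75, -25] -> [187, 167, 77, -23] -> [-23, 77, 167, 187] -> [-29, 71, 161, 181]
  [4, -10, -27] -> [-27] -> [-135] -> [-135] -> [-133] -> [-133] -> [-139]
  [44, 42, 4, -27, -45, 29, 7] -> [-27, -45, 29, 7] -> [-135, -225, 145, 35] -> [145, 35, -135, -225] -> [147, 37, -133, -223] -> [-223, -133, 37, 147] -> [-229, -139, 31, 141]
  [-11, 50, 23, -49] -> [-11, 23, -49] -> [-55, 115, -245] -> [115, -55, -245] -> [117, -53, -243] -> [-243, -53, 117] -> [-249, -59, 111]

[-29, 71, 161, 181]; [-139]; [-229, -139, 31, 141]; [-249, -59, 111]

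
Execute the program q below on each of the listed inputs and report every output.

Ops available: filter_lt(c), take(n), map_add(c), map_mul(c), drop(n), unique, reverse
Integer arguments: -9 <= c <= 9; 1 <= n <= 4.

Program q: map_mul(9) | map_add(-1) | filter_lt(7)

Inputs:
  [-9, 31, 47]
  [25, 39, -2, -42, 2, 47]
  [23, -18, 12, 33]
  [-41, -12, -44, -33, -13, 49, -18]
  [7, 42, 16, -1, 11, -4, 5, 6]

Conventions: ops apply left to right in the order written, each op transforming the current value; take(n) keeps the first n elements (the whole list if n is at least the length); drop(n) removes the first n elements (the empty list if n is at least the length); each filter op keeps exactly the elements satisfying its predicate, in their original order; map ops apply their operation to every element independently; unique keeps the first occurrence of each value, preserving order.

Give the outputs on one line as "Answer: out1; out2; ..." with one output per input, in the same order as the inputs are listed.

[-82]; [-19, -379]; [-163]; [-370, -109, -397, -298, -118, -163]; [-10, -37]

Execution, op by op:
  [-9, 31, 47] -> [-81, 279, 423] -> [-82, 278, 422] -> [-82]
  [25, 39, -2, -42, 2, 47] -> [225, 351, -18, -378, 18, 423] -> [224, 350, -19, -379, 17, 422] -> [-19, -379]
  [23, -18, 12, 33] -> [207, -162, 108, 297] -> [206, -163, 107, 296] -> [-163]
  [-41, -12, -44, -33, -13, 49, -18] -> [-369, -108, -396, -297, -117, 441, -162] -> [-370, -109, -397, -298, -118, 440, -163] -> [-370, -109, -397, -298, -118, -163]
  [7, 42, 16, -1, 11, -4, 5, 6] -> [63, 378, 144, -9, 99, -36, 45, 54] -> [62, 377, 143, -10, 98, -37, 44, 53] -> [-10, -37]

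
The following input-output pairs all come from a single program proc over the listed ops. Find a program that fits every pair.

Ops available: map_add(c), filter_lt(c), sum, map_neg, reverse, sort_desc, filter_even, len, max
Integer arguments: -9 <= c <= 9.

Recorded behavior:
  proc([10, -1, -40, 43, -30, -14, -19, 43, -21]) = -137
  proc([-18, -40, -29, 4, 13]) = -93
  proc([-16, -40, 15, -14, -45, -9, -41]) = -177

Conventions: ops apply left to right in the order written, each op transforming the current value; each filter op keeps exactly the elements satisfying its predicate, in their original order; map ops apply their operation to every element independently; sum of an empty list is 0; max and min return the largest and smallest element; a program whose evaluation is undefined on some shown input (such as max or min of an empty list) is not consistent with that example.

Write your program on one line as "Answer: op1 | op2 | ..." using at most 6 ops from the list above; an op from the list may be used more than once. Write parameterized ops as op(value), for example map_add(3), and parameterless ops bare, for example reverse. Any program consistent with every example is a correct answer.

filter_lt(8) | filter_lt(3) | map_add(-2) | reverse | sum

Check, running the answer program on each example:
  [10, -1, -40, 43, -30, -14, -19, 43, -21] -> [-1, -40, -30, -14, -19, -21] -> [-1, -40, -30, -14, -19, -21] -> [-3, -42, -32, -16, -21, -23] -> [-23, -21, -16, -32, -42, -3] -> -137
  [-18, -40, -29, 4, 13] -> [-18, -40, -29, 4] -> [-18, -40, -29] -> [-20, -42, -31] -> [-31, -42, -20] -> -93
  [-16, -40, 15, -14, -45, -9, -41] -> [-16, -40, -14, -45, -9, -41] -> [-16, -40, -14, -45, -9, -41] -> [-18, -42, -16, -47, -11, -43] -> [-43, -11, -47, -16, -42, -18] -> -177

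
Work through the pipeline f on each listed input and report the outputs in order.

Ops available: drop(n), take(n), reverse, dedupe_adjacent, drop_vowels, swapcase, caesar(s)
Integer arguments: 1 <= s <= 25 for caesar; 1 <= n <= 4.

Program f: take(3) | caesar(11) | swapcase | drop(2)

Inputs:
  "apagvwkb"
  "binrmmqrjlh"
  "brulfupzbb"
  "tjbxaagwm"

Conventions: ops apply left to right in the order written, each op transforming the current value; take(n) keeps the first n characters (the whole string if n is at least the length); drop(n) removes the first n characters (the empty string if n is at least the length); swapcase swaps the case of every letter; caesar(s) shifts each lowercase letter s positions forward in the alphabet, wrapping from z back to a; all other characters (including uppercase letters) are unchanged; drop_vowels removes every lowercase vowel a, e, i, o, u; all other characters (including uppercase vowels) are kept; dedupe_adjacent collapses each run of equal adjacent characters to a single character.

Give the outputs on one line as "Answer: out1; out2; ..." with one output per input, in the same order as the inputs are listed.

"L"; "Y"; "F"; "M"

Execution, op by op:
  "apagvwkb" -> "apa" -> "lal" -> "LAL" -> "L"
  "binrmmqrjlh" -> "bin" -> "mty" -> "MTY" -> "Y"
  "brulfupzbb" -> "bru" -> "mcf" -> "MCF" -> "F"
  "tjbxaagwm" -> "tjb" -> "eum" -> "EUM" -> "M"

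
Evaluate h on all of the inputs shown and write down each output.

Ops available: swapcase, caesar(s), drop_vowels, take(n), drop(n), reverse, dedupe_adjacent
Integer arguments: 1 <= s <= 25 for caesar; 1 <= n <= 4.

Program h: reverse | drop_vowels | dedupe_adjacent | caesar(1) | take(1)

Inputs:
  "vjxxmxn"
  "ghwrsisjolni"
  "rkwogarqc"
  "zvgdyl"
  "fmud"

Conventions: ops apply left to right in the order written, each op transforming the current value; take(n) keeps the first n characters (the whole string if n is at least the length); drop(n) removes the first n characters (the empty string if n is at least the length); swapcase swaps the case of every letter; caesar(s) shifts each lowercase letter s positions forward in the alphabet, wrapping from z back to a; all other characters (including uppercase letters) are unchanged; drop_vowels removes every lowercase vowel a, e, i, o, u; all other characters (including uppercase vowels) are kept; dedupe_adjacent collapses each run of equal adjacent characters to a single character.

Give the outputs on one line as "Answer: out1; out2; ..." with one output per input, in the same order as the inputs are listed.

Execution, op by op:
  "vjxxmxn" -> "nxmxxjv" -> "nxmxxjv" -> "nxmxjv" -> "oynykw" -> "o"
  "ghwrsisjolni" -> "inlojsisrwhg" -> "nljssrwhg" -> "nljsrwhg" -> "omktsxih" -> "o"
  "rkwogarqc" -> "cqragowkr" -> "cqrgwkr" -> "cqrgwkr" -> "drshxls" -> "d"
  "zvgdyl" -> "lydgvz" -> "lydgvz" -> "lydgvz" -> "mzehwa" -> "m"
  "fmud" -> "dumf" -> "dmf" -> "dmf" -> "eng" -> "e"

"o"; "o"; "d"; "m"; "e"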